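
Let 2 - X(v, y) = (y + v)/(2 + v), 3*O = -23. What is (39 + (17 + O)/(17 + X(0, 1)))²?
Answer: 19228225/12321 ≈ 1560.6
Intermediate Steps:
O = -23/3 (O = (⅓)*(-23) = -23/3 ≈ -7.6667)
X(v, y) = 2 - (v + y)/(2 + v) (X(v, y) = 2 - (y + v)/(2 + v) = 2 - (v + y)/(2 + v))
(39 + (17 + O)/(17 + X(0, 1)))² = (39 + (17 - 23/3)/(17 + (4 + 0 - 1*1)/(2 + 0)))² = (39 + 28/(3*(17 + (4 + 0 - 1)/2)))² = (39 + 28/(3*(17 + (½)*3)))² = (39 + 28/(3*(17 + 3/2)))² = (39 + 28/(3*(37/2)))² = (39 + (28/3)*(2/37))² = (39 + 56/111)² = (4385/111)² = 19228225/12321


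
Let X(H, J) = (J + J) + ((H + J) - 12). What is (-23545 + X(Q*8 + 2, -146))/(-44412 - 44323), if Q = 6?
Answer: 4789/17747 ≈ 0.26985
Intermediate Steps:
X(H, J) = -12 + H + 3*J (X(H, J) = 2*J + (-12 + H + J) = -12 + H + 3*J)
(-23545 + X(Q*8 + 2, -146))/(-44412 - 44323) = (-23545 + (-12 + (6*8 + 2) + 3*(-146)))/(-44412 - 44323) = (-23545 + (-12 + (48 + 2) - 438))/(-88735) = (-23545 + (-12 + 50 - 438))*(-1/88735) = (-23545 - 400)*(-1/88735) = -23945*(-1/88735) = 4789/17747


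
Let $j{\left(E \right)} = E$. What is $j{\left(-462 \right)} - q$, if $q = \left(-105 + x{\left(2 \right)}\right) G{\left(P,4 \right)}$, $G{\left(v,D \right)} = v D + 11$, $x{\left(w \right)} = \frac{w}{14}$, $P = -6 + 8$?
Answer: $\frac{10712}{7} \approx 1530.3$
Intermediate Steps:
$P = 2$
$x{\left(w \right)} = \frac{w}{14}$ ($x{\left(w \right)} = w \frac{1}{14} = \frac{w}{14}$)
$G{\left(v,D \right)} = 11 + D v$ ($G{\left(v,D \right)} = D v + 11 = 11 + D v$)
$q = - \frac{13946}{7}$ ($q = \left(-105 + \frac{1}{14} \cdot 2\right) \left(11 + 4 \cdot 2\right) = \left(-105 + \frac{1}{7}\right) \left(11 + 8\right) = \left(- \frac{734}{7}\right) 19 = - \frac{13946}{7} \approx -1992.3$)
$j{\left(-462 \right)} - q = -462 - - \frac{13946}{7} = -462 + \frac{13946}{7} = \frac{10712}{7}$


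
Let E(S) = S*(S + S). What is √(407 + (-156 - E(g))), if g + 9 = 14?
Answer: √201 ≈ 14.177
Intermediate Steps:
g = 5 (g = -9 + 14 = 5)
E(S) = 2*S² (E(S) = S*(2*S) = 2*S²)
√(407 + (-156 - E(g))) = √(407 + (-156 - 2*5²)) = √(407 + (-156 - 2*25)) = √(407 + (-156 - 1*50)) = √(407 + (-156 - 50)) = √(407 - 206) = √201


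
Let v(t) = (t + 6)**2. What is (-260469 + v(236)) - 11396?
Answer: -213301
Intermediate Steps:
v(t) = (6 + t)**2
(-260469 + v(236)) - 11396 = (-260469 + (6 + 236)**2) - 11396 = (-260469 + 242**2) - 11396 = (-260469 + 58564) - 11396 = -201905 - 11396 = -213301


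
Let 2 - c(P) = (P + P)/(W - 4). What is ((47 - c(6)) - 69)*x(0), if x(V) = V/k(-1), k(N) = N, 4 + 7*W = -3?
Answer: 0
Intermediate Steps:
W = -1 (W = -4/7 + (⅐)*(-3) = -4/7 - 3/7 = -1)
c(P) = 2 + 2*P/5 (c(P) = 2 - (P + P)/(-1 - 4) = 2 - 2*P/(-5) = 2 - 2*P*(-1)/5 = 2 - (-2)*P/5 = 2 + 2*P/5)
x(V) = -V (x(V) = V/(-1) = V*(-1) = -V)
((47 - c(6)) - 69)*x(0) = ((47 - (2 + (⅖)*6)) - 69)*(-1*0) = ((47 - (2 + 12/5)) - 69)*0 = ((47 - 1*22/5) - 69)*0 = ((47 - 22/5) - 69)*0 = (213/5 - 69)*0 = -132/5*0 = 0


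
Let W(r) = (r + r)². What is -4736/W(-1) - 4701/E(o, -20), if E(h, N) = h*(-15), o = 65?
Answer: -383233/325 ≈ -1179.2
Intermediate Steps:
W(r) = 4*r² (W(r) = (2*r)² = 4*r²)
E(h, N) = -15*h
-4736/W(-1) - 4701/E(o, -20) = -4736/(4*(-1)²) - 4701/((-15*65)) = -4736/(4*1) - 4701/(-975) = -4736/4 - 4701*(-1/975) = -4736*¼ + 1567/325 = -1184 + 1567/325 = -383233/325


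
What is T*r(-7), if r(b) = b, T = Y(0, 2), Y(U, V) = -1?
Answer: 7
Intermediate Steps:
T = -1
T*r(-7) = -1*(-7) = 7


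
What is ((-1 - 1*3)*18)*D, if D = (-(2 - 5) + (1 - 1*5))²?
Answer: -72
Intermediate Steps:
D = 1 (D = (-1*(-3) + (1 - 5))² = (3 - 4)² = (-1)² = 1)
((-1 - 1*3)*18)*D = ((-1 - 1*3)*18)*1 = ((-1 - 3)*18)*1 = -4*18*1 = -72*1 = -72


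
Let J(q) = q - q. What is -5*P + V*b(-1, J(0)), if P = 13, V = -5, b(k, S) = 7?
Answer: -100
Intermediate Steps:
J(q) = 0
-5*P + V*b(-1, J(0)) = -5*13 - 5*7 = -65 - 35 = -100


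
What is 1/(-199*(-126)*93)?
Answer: 1/2331882 ≈ 4.2884e-7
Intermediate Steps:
1/(-199*(-126)*93) = 1/(25074*93) = 1/2331882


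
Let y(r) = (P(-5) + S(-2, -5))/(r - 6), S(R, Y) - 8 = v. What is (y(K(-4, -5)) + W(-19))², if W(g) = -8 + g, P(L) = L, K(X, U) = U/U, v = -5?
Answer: 17689/25 ≈ 707.56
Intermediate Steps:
S(R, Y) = 3 (S(R, Y) = 8 - 5 = 3)
K(X, U) = 1
y(r) = -2/(-6 + r) (y(r) = (-5 + 3)/(r - 6) = -2/(-6 + r))
(y(K(-4, -5)) + W(-19))² = (-2/(-6 + 1) + (-8 - 19))² = (-2/(-5) - 27)² = (-2*(-⅕) - 27)² = (⅖ - 27)² = (-133/5)² = 17689/25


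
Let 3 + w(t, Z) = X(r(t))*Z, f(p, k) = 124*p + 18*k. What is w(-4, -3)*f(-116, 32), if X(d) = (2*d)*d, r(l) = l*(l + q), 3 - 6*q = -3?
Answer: 11971536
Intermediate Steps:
q = 1 (q = ½ - ⅙*(-3) = ½ + ½ = 1)
f(p, k) = 18*k + 124*p
r(l) = l*(1 + l) (r(l) = l*(l + 1) = l*(1 + l))
X(d) = 2*d²
w(t, Z) = -3 + 2*Z*t²*(1 + t)² (w(t, Z) = -3 + (2*(t*(1 + t))²)*Z = -3 + (2*(t²*(1 + t)²))*Z = -3 + (2*t²*(1 + t)²)*Z = -3 + 2*Z*t²*(1 + t)²)
w(-4, -3)*f(-116, 32) = (-3 + 2*(-3)*(-4)²*(1 - 4)²)*(18*32 + 124*(-116)) = (-3 + 2*(-3)*16*(-3)²)*(576 - 14384) = (-3 + 2*(-3)*16*9)*(-13808) = (-3 - 864)*(-13808) = -867*(-13808) = 11971536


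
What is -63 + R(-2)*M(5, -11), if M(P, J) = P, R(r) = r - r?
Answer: -63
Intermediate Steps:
R(r) = 0
-63 + R(-2)*M(5, -11) = -63 + 0*5 = -63 + 0 = -63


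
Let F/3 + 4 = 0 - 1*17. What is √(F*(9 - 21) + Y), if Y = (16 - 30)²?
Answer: 2*√238 ≈ 30.854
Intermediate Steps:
F = -63 (F = -12 + 3*(0 - 1*17) = -12 + 3*(0 - 17) = -12 + 3*(-17) = -12 - 51 = -63)
Y = 196 (Y = (-14)² = 196)
√(F*(9 - 21) + Y) = √(-63*(9 - 21) + 196) = √(-63*(-12) + 196) = √(756 + 196) = √952 = 2*√238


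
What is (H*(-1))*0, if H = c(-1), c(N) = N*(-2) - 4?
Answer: 0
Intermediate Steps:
c(N) = -4 - 2*N (c(N) = -2*N - 4 = -4 - 2*N)
H = -2 (H = -4 - 2*(-1) = -4 + 2 = -2)
(H*(-1))*0 = -2*(-1)*0 = 2*0 = 0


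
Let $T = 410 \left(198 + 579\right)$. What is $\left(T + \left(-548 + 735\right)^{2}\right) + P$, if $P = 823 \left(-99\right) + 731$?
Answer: $272793$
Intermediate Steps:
$P = -80746$ ($P = -81477 + 731 = -80746$)
$T = 318570$ ($T = 410 \cdot 777 = 318570$)
$\left(T + \left(-548 + 735\right)^{2}\right) + P = \left(318570 + \left(-548 + 735\right)^{2}\right) - 80746 = \left(318570 + 187^{2}\right) - 80746 = \left(318570 + 34969\right) - 80746 = 353539 - 80746 = 272793$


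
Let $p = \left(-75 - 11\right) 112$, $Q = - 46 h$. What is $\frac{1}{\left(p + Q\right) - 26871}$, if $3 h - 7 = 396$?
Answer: $- \frac{3}{128047} \approx -2.3429 \cdot 10^{-5}$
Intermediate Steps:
$h = \frac{403}{3}$ ($h = \frac{7}{3} + \frac{1}{3} \cdot 396 = \frac{7}{3} + 132 = \frac{403}{3} \approx 134.33$)
$Q = - \frac{18538}{3}$ ($Q = \left(-46\right) \frac{403}{3} = - \frac{18538}{3} \approx -6179.3$)
$p = -9632$ ($p = \left(-86\right) 112 = -9632$)
$\frac{1}{\left(p + Q\right) - 26871} = \frac{1}{\left(-9632 - \frac{18538}{3}\right) - 26871} = \frac{1}{- \frac{47434}{3} - 26871} = \frac{1}{- \frac{128047}{3}} = - \frac{3}{128047}$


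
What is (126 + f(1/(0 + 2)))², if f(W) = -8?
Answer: 13924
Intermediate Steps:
(126 + f(1/(0 + 2)))² = (126 - 8)² = 118² = 13924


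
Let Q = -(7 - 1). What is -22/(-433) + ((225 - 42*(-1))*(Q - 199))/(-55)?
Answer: 4740293/4763 ≈ 995.23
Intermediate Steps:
Q = -6 (Q = -1*6 = -6)
-22/(-433) + ((225 - 42*(-1))*(Q - 199))/(-55) = -22/(-433) + ((225 - 42*(-1))*(-6 - 199))/(-55) = -22*(-1/433) + ((225 + 42)*(-205))*(-1/55) = 22/433 + (267*(-205))*(-1/55) = 22/433 - 54735*(-1/55) = 22/433 + 10947/11 = 4740293/4763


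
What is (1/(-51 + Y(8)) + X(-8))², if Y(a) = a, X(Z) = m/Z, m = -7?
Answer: 85849/118336 ≈ 0.72547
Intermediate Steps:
X(Z) = -7/Z
(1/(-51 + Y(8)) + X(-8))² = (1/(-51 + 8) - 7/(-8))² = (1/(-43) - 7*(-⅛))² = (-1/43 + 7/8)² = (293/344)² = 85849/118336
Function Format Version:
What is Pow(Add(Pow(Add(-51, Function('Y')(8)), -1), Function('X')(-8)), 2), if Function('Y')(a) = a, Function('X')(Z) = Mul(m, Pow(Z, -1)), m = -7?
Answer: Rational(85849, 118336) ≈ 0.72547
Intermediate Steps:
Function('X')(Z) = Mul(-7, Pow(Z, -1))
Pow(Add(Pow(Add(-51, Function('Y')(8)), -1), Function('X')(-8)), 2) = Pow(Add(Pow(Add(-51, 8), -1), Mul(-7, Pow(-8, -1))), 2) = Pow(Add(Pow(-43, -1), Mul(-7, Rational(-1, 8))), 2) = Pow(Add(Rational(-1, 43), Rational(7, 8)), 2) = Pow(Rational(293, 344), 2) = Rational(85849, 118336)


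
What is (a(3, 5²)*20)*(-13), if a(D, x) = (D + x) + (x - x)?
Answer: -7280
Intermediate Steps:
a(D, x) = D + x (a(D, x) = (D + x) + 0 = D + x)
(a(3, 5²)*20)*(-13) = ((3 + 5²)*20)*(-13) = ((3 + 25)*20)*(-13) = (28*20)*(-13) = 560*(-13) = -7280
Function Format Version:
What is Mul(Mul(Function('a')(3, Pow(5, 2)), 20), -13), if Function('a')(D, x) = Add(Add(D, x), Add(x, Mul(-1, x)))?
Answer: -7280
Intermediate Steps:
Function('a')(D, x) = Add(D, x) (Function('a')(D, x) = Add(Add(D, x), 0) = Add(D, x))
Mul(Mul(Function('a')(3, Pow(5, 2)), 20), -13) = Mul(Mul(Add(3, Pow(5, 2)), 20), -13) = Mul(Mul(Add(3, 25), 20), -13) = Mul(Mul(28, 20), -13) = Mul(560, -13) = -7280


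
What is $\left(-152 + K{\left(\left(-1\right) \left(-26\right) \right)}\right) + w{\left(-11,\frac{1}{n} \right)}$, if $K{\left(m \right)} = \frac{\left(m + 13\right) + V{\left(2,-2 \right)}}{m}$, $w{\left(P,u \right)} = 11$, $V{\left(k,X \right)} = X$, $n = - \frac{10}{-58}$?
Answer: $- \frac{3629}{26} \approx -139.58$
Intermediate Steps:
$n = \frac{5}{29}$ ($n = \left(-10\right) \left(- \frac{1}{58}\right) = \frac{5}{29} \approx 0.17241$)
$K{\left(m \right)} = \frac{11 + m}{m}$ ($K{\left(m \right)} = \frac{\left(m + 13\right) - 2}{m} = \frac{\left(13 + m\right) - 2}{m} = \frac{11 + m}{m}$)
$\left(-152 + K{\left(\left(-1\right) \left(-26\right) \right)}\right) + w{\left(-11,\frac{1}{n} \right)} = \left(-152 + \frac{11 - -26}{\left(-1\right) \left(-26\right)}\right) + 11 = \left(-152 + \frac{11 + 26}{26}\right) + 11 = \left(-152 + \frac{1}{26} \cdot 37\right) + 11 = \left(-152 + \frac{37}{26}\right) + 11 = - \frac{3915}{26} + 11 = - \frac{3629}{26}$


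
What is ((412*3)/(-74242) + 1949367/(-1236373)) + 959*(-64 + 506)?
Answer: 19453978138800853/45895402133 ≈ 4.2388e+5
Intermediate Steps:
((412*3)/(-74242) + 1949367/(-1236373)) + 959*(-64 + 506) = (1236*(-1/74242) + 1949367*(-1/1236373)) + 959*442 = (-618/37121 - 1949367/1236373) + 423878 = -73126530921/45895402133 + 423878 = 19453978138800853/45895402133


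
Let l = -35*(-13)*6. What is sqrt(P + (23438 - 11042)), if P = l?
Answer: sqrt(15126) ≈ 122.99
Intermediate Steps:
l = 2730 (l = 455*6 = 2730)
P = 2730
sqrt(P + (23438 - 11042)) = sqrt(2730 + (23438 - 11042)) = sqrt(2730 + 12396) = sqrt(15126)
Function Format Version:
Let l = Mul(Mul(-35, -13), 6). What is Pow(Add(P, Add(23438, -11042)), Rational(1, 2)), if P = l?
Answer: Pow(15126, Rational(1, 2)) ≈ 122.99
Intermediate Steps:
l = 2730 (l = Mul(455, 6) = 2730)
P = 2730
Pow(Add(P, Add(23438, -11042)), Rational(1, 2)) = Pow(Add(2730, Add(23438, -11042)), Rational(1, 2)) = Pow(Add(2730, 12396), Rational(1, 2)) = Pow(15126, Rational(1, 2))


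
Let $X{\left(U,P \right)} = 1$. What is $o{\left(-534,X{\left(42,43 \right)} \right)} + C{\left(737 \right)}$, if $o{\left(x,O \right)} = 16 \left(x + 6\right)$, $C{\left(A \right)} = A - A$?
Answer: $-8448$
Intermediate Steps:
$C{\left(A \right)} = 0$
$o{\left(x,O \right)} = 96 + 16 x$ ($o{\left(x,O \right)} = 16 \left(6 + x\right) = 96 + 16 x$)
$o{\left(-534,X{\left(42,43 \right)} \right)} + C{\left(737 \right)} = \left(96 + 16 \left(-534\right)\right) + 0 = \left(96 - 8544\right) + 0 = -8448 + 0 = -8448$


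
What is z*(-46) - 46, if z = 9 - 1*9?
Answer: -46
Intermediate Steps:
z = 0 (z = 9 - 9 = 0)
z*(-46) - 46 = 0*(-46) - 46 = 0 - 46 = -46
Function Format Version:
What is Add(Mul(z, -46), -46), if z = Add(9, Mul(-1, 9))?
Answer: -46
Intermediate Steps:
z = 0 (z = Add(9, -9) = 0)
Add(Mul(z, -46), -46) = Add(Mul(0, -46), -46) = Add(0, -46) = -46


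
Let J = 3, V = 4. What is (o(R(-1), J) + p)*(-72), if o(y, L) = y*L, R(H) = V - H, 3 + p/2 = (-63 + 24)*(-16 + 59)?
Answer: 240840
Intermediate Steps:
p = -3360 (p = -6 + 2*((-63 + 24)*(-16 + 59)) = -6 + 2*(-39*43) = -6 + 2*(-1677) = -6 - 3354 = -3360)
R(H) = 4 - H
o(y, L) = L*y
(o(R(-1), J) + p)*(-72) = (3*(4 - 1*(-1)) - 3360)*(-72) = (3*(4 + 1) - 3360)*(-72) = (3*5 - 3360)*(-72) = (15 - 3360)*(-72) = -3345*(-72) = 240840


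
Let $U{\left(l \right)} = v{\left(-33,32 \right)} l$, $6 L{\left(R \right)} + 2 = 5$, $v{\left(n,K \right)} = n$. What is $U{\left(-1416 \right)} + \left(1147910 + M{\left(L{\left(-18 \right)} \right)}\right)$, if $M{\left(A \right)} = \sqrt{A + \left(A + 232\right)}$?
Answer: $1194638 + \sqrt{233} \approx 1.1947 \cdot 10^{6}$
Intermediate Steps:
$L{\left(R \right)} = \frac{1}{2}$ ($L{\left(R \right)} = - \frac{1}{3} + \frac{1}{6} \cdot 5 = - \frac{1}{3} + \frac{5}{6} = \frac{1}{2}$)
$M{\left(A \right)} = \sqrt{232 + 2 A}$ ($M{\left(A \right)} = \sqrt{A + \left(232 + A\right)} = \sqrt{232 + 2 A}$)
$U{\left(l \right)} = - 33 l$
$U{\left(-1416 \right)} + \left(1147910 + M{\left(L{\left(-18 \right)} \right)}\right) = \left(-33\right) \left(-1416\right) + \left(1147910 + \sqrt{232 + 2 \cdot \frac{1}{2}}\right) = 46728 + \left(1147910 + \sqrt{232 + 1}\right) = 46728 + \left(1147910 + \sqrt{233}\right) = 1194638 + \sqrt{233}$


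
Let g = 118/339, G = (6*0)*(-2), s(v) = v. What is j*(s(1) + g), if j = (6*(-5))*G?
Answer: 0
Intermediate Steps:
G = 0 (G = 0*(-2) = 0)
g = 118/339 (g = 118*(1/339) = 118/339 ≈ 0.34808)
j = 0 (j = (6*(-5))*0 = -30*0 = 0)
j*(s(1) + g) = 0*(1 + 118/339) = 0*(457/339) = 0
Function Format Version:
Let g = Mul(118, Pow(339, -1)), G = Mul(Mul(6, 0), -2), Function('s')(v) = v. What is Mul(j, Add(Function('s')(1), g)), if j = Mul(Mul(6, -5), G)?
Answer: 0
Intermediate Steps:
G = 0 (G = Mul(0, -2) = 0)
g = Rational(118, 339) (g = Mul(118, Rational(1, 339)) = Rational(118, 339) ≈ 0.34808)
j = 0 (j = Mul(Mul(6, -5), 0) = Mul(-30, 0) = 0)
Mul(j, Add(Function('s')(1), g)) = Mul(0, Add(1, Rational(118, 339))) = Mul(0, Rational(457, 339)) = 0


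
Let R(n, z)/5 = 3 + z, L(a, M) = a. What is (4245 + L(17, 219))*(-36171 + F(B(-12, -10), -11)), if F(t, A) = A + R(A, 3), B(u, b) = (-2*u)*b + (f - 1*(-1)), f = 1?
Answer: -154079824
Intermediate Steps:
R(n, z) = 15 + 5*z (R(n, z) = 5*(3 + z) = 15 + 5*z)
B(u, b) = 2 - 2*b*u (B(u, b) = (-2*u)*b + (1 - 1*(-1)) = -2*b*u + (1 + 1) = -2*b*u + 2 = 2 - 2*b*u)
F(t, A) = 30 + A (F(t, A) = A + (15 + 5*3) = A + (15 + 15) = A + 30 = 30 + A)
(4245 + L(17, 219))*(-36171 + F(B(-12, -10), -11)) = (4245 + 17)*(-36171 + (30 - 11)) = 4262*(-36171 + 19) = 4262*(-36152) = -154079824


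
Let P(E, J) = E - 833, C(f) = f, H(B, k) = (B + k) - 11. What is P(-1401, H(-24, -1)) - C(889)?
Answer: -3123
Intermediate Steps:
H(B, k) = -11 + B + k
P(E, J) = -833 + E
P(-1401, H(-24, -1)) - C(889) = (-833 - 1401) - 1*889 = -2234 - 889 = -3123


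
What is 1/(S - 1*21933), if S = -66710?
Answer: -1/88643 ≈ -1.1281e-5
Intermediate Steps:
1/(S - 1*21933) = 1/(-66710 - 1*21933) = 1/(-66710 - 21933) = 1/(-88643) = -1/88643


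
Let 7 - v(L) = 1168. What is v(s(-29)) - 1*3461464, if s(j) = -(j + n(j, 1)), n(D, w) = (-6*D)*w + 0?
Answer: -3462625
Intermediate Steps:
n(D, w) = -6*D*w (n(D, w) = -6*D*w + 0 = -6*D*w)
s(j) = 5*j (s(j) = -(j - 6*j*1) = -(j - 6*j) = -(-5)*j = 5*j)
v(L) = -1161 (v(L) = 7 - 1*1168 = 7 - 1168 = -1161)
v(s(-29)) - 1*3461464 = -1161 - 1*3461464 = -1161 - 3461464 = -3462625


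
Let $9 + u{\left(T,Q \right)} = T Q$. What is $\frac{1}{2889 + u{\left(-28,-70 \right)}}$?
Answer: $\frac{1}{4840} \approx 0.00020661$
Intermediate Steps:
$u{\left(T,Q \right)} = -9 + Q T$ ($u{\left(T,Q \right)} = -9 + T Q = -9 + Q T$)
$\frac{1}{2889 + u{\left(-28,-70 \right)}} = \frac{1}{2889 - -1951} = \frac{1}{2889 + \left(-9 + 1960\right)} = \frac{1}{2889 + 1951} = \frac{1}{4840}$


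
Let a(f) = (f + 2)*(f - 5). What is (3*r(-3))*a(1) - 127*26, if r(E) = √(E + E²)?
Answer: -3302 - 36*√6 ≈ -3390.2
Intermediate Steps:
a(f) = (-5 + f)*(2 + f) (a(f) = (2 + f)*(-5 + f) = (-5 + f)*(2 + f))
(3*r(-3))*a(1) - 127*26 = (3*√(-3*(1 - 3)))*(-10 + 1² - 3*1) - 127*26 = (3*√(-3*(-2)))*(-10 + 1 - 3) - 3302 = (3*√6)*(-12) - 3302 = -36*√6 - 3302 = -3302 - 36*√6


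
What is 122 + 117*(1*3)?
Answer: 473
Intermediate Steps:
122 + 117*(1*3) = 122 + 117*3 = 122 + 351 = 473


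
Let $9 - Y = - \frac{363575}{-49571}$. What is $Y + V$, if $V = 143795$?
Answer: $\frac{7128144509}{49571} \approx 1.438 \cdot 10^{5}$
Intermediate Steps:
$Y = \frac{82564}{49571}$ ($Y = 9 - - \frac{363575}{-49571} = 9 - \left(-363575\right) \left(- \frac{1}{49571}\right) = 9 - \frac{363575}{49571} = \frac{82564}{49571} \approx 1.6656$)
$Y + V = \frac{82564}{49571} + 143795 = \frac{7128144509}{49571}$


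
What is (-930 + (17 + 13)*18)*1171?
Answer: -456690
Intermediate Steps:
(-930 + (17 + 13)*18)*1171 = (-930 + 30*18)*1171 = (-930 + 540)*1171 = -390*1171 = -456690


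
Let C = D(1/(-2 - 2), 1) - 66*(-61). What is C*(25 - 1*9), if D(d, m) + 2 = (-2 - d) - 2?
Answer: 64324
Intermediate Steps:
D(d, m) = -6 - d (D(d, m) = -2 + ((-2 - d) - 2) = -2 + (-4 - d) = -6 - d)
C = 16081/4 (C = (-6 - 1/(-2 - 2)) - 66*(-61) = (-6 - 1/(-4)) + 4026 = (-6 - 1*(-¼)) + 4026 = (-6 + ¼) + 4026 = -23/4 + 4026 = 16081/4 ≈ 4020.3)
C*(25 - 1*9) = 16081*(25 - 1*9)/4 = 16081*(25 - 9)/4 = (16081/4)*16 = 64324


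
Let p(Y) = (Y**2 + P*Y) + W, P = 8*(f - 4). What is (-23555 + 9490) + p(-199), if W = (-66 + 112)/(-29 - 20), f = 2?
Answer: 1407234/49 ≈ 28719.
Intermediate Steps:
W = -46/49 (W = 46/(-49) = 46*(-1/49) = -46/49 ≈ -0.93878)
P = -16 (P = 8*(2 - 4) = 8*(-2) = -16)
p(Y) = -46/49 + Y**2 - 16*Y (p(Y) = (Y**2 - 16*Y) - 46/49 = -46/49 + Y**2 - 16*Y)
(-23555 + 9490) + p(-199) = (-23555 + 9490) + (-46/49 + (-199)**2 - 16*(-199)) = -14065 + (-46/49 + 39601 + 3184) = -14065 + 2096419/49 = 1407234/49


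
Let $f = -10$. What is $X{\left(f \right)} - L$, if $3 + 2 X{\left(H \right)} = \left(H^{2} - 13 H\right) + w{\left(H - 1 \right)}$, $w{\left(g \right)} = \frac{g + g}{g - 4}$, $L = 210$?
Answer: $- \frac{2873}{30} \approx -95.767$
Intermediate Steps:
$w{\left(g \right)} = \frac{2 g}{-4 + g}$
$X{\left(H \right)} = - \frac{3}{2} + \frac{H^{2}}{2} - \frac{13 H}{2} + \frac{-1 + H}{-5 + H}$ ($X{\left(H \right)} = - \frac{3}{2} + \frac{\left(H^{2} - 13 H\right) + \frac{2 \left(H - 1\right)}{-4 + \left(H - 1\right)}}{2} = - \frac{3}{2} + \frac{\left(H^{2} - 13 H\right) + \frac{2 \left(-1 + H\right)}{-4 + \left(-1 + H\right)}}{2} = - \frac{3}{2} + \frac{\left(H^{2} - 13 H\right) + \frac{2 \left(-1 + H\right)}{-5 + H}}{2} = - \frac{3}{2} + \frac{H^{2} - 13 H + \frac{2 \left(-1 + H\right)}{-5 + H}}{2} = - \frac{3}{2} + \left(\frac{H^{2}}{2} - \frac{13 H}{2} + \frac{-1 + H}{-5 + H}\right) = - \frac{3}{2} + \frac{H^{2}}{2} - \frac{13 H}{2} + \frac{-1 + H}{-5 + H}$)
$X{\left(f \right)} - L = \frac{13 + \left(-10\right)^{3} - 18 \left(-10\right)^{2} + 64 \left(-10\right)}{2 \left(-5 - 10\right)} - 210 = \frac{13 - 1000 - 1800 - 640}{2 \left(-15\right)} - 210 = \frac{1}{2} \left(- \frac{1}{15}\right) \left(13 - 1000 - 1800 - 640\right) - 210 = \frac{1}{2} \left(- \frac{1}{15}\right) \left(-3427\right) - 210 = \frac{3427}{30} - 210 = - \frac{2873}{30}$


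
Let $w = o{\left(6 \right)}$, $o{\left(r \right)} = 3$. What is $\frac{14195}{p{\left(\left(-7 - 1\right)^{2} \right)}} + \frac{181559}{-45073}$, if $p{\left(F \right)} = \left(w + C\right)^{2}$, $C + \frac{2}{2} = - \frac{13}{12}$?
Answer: $\frac{13158692743}{779119} \approx 16889.0$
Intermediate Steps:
$w = 3$
$C = - \frac{25}{12}$ ($C = -1 - \frac{13}{12} = - \frac{25}{12} \approx -2.0833$)
$p{\left(F \right)} = \frac{121}{144}$ ($p{\left(F \right)} = \left(3 - \frac{25}{12}\right)^{2} = \left(\frac{11}{12}\right)^{2} = \frac{121}{144}$)
$\frac{14195}{p{\left(\left(-7 - 1\right)^{2} \right)}} + \frac{181559}{-45073} = \frac{14195}{\frac{121}{144}} + \frac{181559}{-45073} = 14195 \cdot \frac{144}{121} + 181559 \left(- \frac{1}{45073}\right) = \frac{2044080}{121} - \frac{25937}{6439} = \frac{13158692743}{779119}$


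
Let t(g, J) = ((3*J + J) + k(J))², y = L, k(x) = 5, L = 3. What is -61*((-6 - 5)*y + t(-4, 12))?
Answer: -169336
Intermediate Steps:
y = 3
t(g, J) = (5 + 4*J)² (t(g, J) = ((3*J + J) + 5)² = (4*J + 5)² = (5 + 4*J)²)
-61*((-6 - 5)*y + t(-4, 12)) = -61*((-6 - 5)*3 + (5 + 4*12)²) = -61*(-11*3 + (5 + 48)²) = -61*(-33 + 53²) = -61*(-33 + 2809) = -61*2776 = -169336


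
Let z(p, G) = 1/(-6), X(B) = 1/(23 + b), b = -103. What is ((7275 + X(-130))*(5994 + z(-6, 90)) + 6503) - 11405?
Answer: 20928077077/480 ≈ 4.3600e+7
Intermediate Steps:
X(B) = -1/80 (X(B) = 1/(23 - 103) = 1/(-80) = -1/80)
z(p, G) = -⅙
((7275 + X(-130))*(5994 + z(-6, 90)) + 6503) - 11405 = ((7275 - 1/80)*(5994 - ⅙) + 6503) - 11405 = ((581999/80)*(35963/6) + 6503) - 11405 = (20930430037/480 + 6503) - 11405 = 20933551477/480 - 11405 = 20928077077/480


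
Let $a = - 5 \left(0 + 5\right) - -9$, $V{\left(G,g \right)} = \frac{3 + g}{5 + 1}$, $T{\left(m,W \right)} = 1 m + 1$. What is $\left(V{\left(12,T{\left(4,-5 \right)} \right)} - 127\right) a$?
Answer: $\frac{6032}{3} \approx 2010.7$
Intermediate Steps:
$T{\left(m,W \right)} = 1 + m$ ($T{\left(m,W \right)} = m + 1 = 1 + m$)
$V{\left(G,g \right)} = \frac{1}{2} + \frac{g}{6}$ ($V{\left(G,g \right)} = \frac{3 + g}{6} = \left(3 + g\right) \frac{1}{6} = \frac{1}{2} + \frac{g}{6}$)
$a = -16$ ($a = \left(-5\right) 5 + 9 = -25 + 9 = -16$)
$\left(V{\left(12,T{\left(4,-5 \right)} \right)} - 127\right) a = \left(\left(\frac{1}{2} + \frac{1 + 4}{6}\right) - 127\right) \left(-16\right) = \left(\left(\frac{1}{2} + \frac{1}{6} \cdot 5\right) - 127\right) \left(-16\right) = \left(\left(\frac{1}{2} + \frac{5}{6}\right) - 127\right) \left(-16\right) = \left(\frac{4}{3} - 127\right) \left(-16\right) = \left(- \frac{377}{3}\right) \left(-16\right) = \frac{6032}{3}$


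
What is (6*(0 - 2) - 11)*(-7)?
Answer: 161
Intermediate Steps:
(6*(0 - 2) - 11)*(-7) = (6*(-2) - 11)*(-7) = (-12 - 11)*(-7) = -23*(-7) = 161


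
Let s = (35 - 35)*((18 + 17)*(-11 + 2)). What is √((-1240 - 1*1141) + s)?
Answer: I*√2381 ≈ 48.795*I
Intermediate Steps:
s = 0 (s = 0*(35*(-9)) = 0*(-315) = 0)
√((-1240 - 1*1141) + s) = √((-1240 - 1*1141) + 0) = √((-1240 - 1141) + 0) = √(-2381 + 0) = √(-2381) = I*√2381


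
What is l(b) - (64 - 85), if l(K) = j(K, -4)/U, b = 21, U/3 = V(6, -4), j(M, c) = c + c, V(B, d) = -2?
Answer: 67/3 ≈ 22.333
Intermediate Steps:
j(M, c) = 2*c
U = -6 (U = 3*(-2) = -6)
l(K) = 4/3 (l(K) = (2*(-4))/(-6) = -8*(-1/6) = 4/3)
l(b) - (64 - 85) = 4/3 - (64 - 85) = 4/3 - 1*(-21) = 4/3 + 21 = 67/3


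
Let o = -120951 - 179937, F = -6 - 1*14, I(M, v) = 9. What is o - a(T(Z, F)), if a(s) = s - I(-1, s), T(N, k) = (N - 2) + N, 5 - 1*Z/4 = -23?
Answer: -301101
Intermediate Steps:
Z = 112 (Z = 20 - 4*(-23) = 20 + 92 = 112)
F = -20 (F = -6 - 14 = -20)
T(N, k) = -2 + 2*N (T(N, k) = (-2 + N) + N = -2 + 2*N)
a(s) = -9 + s (a(s) = s - 1*9 = s - 9 = -9 + s)
o = -300888
o - a(T(Z, F)) = -300888 - (-9 + (-2 + 2*112)) = -300888 - (-9 + (-2 + 224)) = -300888 - (-9 + 222) = -300888 - 1*213 = -300888 - 213 = -301101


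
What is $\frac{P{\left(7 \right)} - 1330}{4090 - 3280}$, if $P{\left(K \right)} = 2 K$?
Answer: $- \frac{658}{405} \approx -1.6247$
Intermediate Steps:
$\frac{P{\left(7 \right)} - 1330}{4090 - 3280} = \frac{2 \cdot 7 - 1330}{4090 - 3280} = \frac{14 - 1330}{810} = \left(-1316\right) \frac{1}{810} = - \frac{658}{405}$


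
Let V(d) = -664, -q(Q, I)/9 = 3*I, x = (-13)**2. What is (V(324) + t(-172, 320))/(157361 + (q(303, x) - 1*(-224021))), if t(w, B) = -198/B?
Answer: -106339/60291040 ≈ -0.0017638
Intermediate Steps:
x = 169
q(Q, I) = -27*I
(V(324) + t(-172, 320))/(157361 + (q(303, x) - 1*(-224021))) = (-664 - 198/320)/(157361 + (-27*169 - 1*(-224021))) = (-664 - 198*1/320)/(157361 + (-4563 + 224021)) = (-664 - 99/160)/(157361 + 219458) = -106339/160/376819 = -106339/160*1/376819 = -106339/60291040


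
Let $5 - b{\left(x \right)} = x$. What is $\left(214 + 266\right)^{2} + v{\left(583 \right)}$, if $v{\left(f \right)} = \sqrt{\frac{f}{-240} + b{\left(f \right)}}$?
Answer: $230400 + \frac{i \sqrt{2089545}}{60} \approx 2.304 \cdot 10^{5} + 24.092 i$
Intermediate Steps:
$b{\left(x \right)} = 5 - x$
$v{\left(f \right)} = \sqrt{5 - \frac{241 f}{240}}$ ($v{\left(f \right)} = \sqrt{\frac{f}{-240} - \left(-5 + f\right)} = \sqrt{f \left(- \frac{1}{240}\right) - \left(-5 + f\right)} = \sqrt{- \frac{f}{240} - \left(-5 + f\right)} = \sqrt{5 - \frac{241 f}{240}}$)
$\left(214 + 266\right)^{2} + v{\left(583 \right)} = \left(214 + 266\right)^{2} + \frac{\sqrt{18000 - 2107545}}{60} = 480^{2} + \frac{\sqrt{18000 - 2107545}}{60} = 230400 + \frac{\sqrt{-2089545}}{60} = 230400 + \frac{i \sqrt{2089545}}{60}$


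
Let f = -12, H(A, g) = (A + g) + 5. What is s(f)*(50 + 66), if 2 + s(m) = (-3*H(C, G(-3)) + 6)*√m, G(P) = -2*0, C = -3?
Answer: -232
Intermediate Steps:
G(P) = 0
H(A, g) = 5 + A + g
s(m) = -2 (s(m) = -2 + (-3*(5 - 3 + 0) + 6)*√m = -2 + (-3*2 + 6)*√m = -2 + (-6 + 6)*√m = -2 + 0*√m = -2 + 0 = -2)
s(f)*(50 + 66) = -2*(50 + 66) = -2*116 = -232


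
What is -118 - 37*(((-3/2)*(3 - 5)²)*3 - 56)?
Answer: 2620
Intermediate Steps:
-118 - 37*(((-3/2)*(3 - 5)²)*3 - 56) = -118 - 37*((-3*½*(-2)²)*3 - 56) = -118 - 37*(-3/2*4*3 - 56) = -118 - 37*(-6*3 - 56) = -118 - 37*(-18 - 56) = -118 - 37*(-74) = -118 + 2738 = 2620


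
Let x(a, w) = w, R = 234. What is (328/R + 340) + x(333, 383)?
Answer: 84755/117 ≈ 724.40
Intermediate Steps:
(328/R + 340) + x(333, 383) = (328/234 + 340) + 383 = (328*(1/234) + 340) + 383 = (164/117 + 340) + 383 = 39944/117 + 383 = 84755/117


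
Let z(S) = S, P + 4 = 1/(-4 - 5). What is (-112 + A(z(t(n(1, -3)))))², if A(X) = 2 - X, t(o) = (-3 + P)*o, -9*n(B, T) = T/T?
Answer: 80532676/6561 ≈ 12274.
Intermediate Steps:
n(B, T) = -⅑ (n(B, T) = -T/(9*T) = -⅑*1 = -⅑)
P = -37/9 (P = -4 + 1/(-4 - 5) = -4 + 1/(-9) = -4 - ⅑ = -37/9 ≈ -4.1111)
t(o) = -64*o/9 (t(o) = (-3 - 37/9)*o = -64*o/9)
(-112 + A(z(t(n(1, -3)))))² = (-112 + (2 - (-64)*(-1)/(9*9)))² = (-112 + (2 - 1*64/81))² = (-112 + (2 - 64/81))² = (-112 + 98/81)² = (-8974/81)² = 80532676/6561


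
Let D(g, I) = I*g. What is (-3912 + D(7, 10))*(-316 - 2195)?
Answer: 9647262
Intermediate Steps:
(-3912 + D(7, 10))*(-316 - 2195) = (-3912 + 10*7)*(-316 - 2195) = (-3912 + 70)*(-2511) = -3842*(-2511) = 9647262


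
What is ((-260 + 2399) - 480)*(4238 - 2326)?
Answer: 3172008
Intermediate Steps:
((-260 + 2399) - 480)*(4238 - 2326) = (2139 - 480)*1912 = 1659*1912 = 3172008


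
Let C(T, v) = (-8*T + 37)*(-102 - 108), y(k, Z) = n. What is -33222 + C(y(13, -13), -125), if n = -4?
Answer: -47712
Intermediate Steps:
y(k, Z) = -4
C(T, v) = -7770 + 1680*T (C(T, v) = (37 - 8*T)*(-210) = -7770 + 1680*T)
-33222 + C(y(13, -13), -125) = -33222 + (-7770 + 1680*(-4)) = -33222 + (-7770 - 6720) = -33222 - 14490 = -47712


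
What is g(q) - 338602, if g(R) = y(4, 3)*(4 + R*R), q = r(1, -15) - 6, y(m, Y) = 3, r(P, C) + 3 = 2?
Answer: -338443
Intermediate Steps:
r(P, C) = -1 (r(P, C) = -3 + 2 = -1)
q = -7 (q = -1 - 6 = -7)
g(R) = 12 + 3*R**2 (g(R) = 3*(4 + R*R) = 3*(4 + R**2) = 12 + 3*R**2)
g(q) - 338602 = (12 + 3*(-7)**2) - 338602 = (12 + 3*49) - 338602 = (12 + 147) - 338602 = 159 - 338602 = -338443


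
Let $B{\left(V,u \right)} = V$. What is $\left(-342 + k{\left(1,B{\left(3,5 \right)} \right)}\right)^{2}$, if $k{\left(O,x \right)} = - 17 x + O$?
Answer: $153664$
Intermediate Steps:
$k{\left(O,x \right)} = O - 17 x$
$\left(-342 + k{\left(1,B{\left(3,5 \right)} \right)}\right)^{2} = \left(-342 + \left(1 - 51\right)\right)^{2} = \left(-342 - 50\right)^{2} = \left(-392\right)^{2} = 153664$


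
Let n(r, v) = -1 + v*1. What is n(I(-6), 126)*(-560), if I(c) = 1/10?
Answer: -70000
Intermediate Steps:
I(c) = ⅒
n(r, v) = -1 + v
n(I(-6), 126)*(-560) = (-1 + 126)*(-560) = 125*(-560) = -70000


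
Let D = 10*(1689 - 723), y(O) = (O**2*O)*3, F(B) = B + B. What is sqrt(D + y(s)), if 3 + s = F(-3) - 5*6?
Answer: I*sqrt(168297) ≈ 410.24*I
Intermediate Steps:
F(B) = 2*B
s = -39 (s = -3 + (2*(-3) - 5*6) = -3 + (-6 - 30) = -3 - 36 = -39)
y(O) = 3*O**3 (y(O) = O**3*3 = 3*O**3)
D = 9660 (D = 10*966 = 9660)
sqrt(D + y(s)) = sqrt(9660 + 3*(-39)**3) = sqrt(9660 + 3*(-59319)) = sqrt(9660 - 177957) = sqrt(-168297) = I*sqrt(168297)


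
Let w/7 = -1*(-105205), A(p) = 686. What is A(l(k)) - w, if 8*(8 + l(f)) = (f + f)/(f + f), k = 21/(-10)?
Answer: -735749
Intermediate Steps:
k = -21/10 (k = 21*(-⅒) = -21/10 ≈ -2.1000)
l(f) = -63/8 (l(f) = -8 + ((f + f)/(f + f))/8 = -8 + ((2*f)/((2*f)))/8 = -8 + ((2*f)*(1/(2*f)))/8 = -8 + (⅛)*1 = -8 + ⅛ = -63/8)
w = 736435 (w = 7*(-1*(-105205)) = 7*105205 = 736435)
A(l(k)) - w = 686 - 1*736435 = 686 - 736435 = -735749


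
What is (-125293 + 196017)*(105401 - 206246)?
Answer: -7132161780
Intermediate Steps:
(-125293 + 196017)*(105401 - 206246) = 70724*(-100845) = -7132161780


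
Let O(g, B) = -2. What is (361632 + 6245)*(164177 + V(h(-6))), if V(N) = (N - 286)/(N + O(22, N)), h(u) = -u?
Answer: 60371190839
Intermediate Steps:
V(N) = (-286 + N)/(-2 + N) (V(N) = (N - 286)/(N - 2) = (-286 + N)/(-2 + N))
(361632 + 6245)*(164177 + V(h(-6))) = (361632 + 6245)*(164177 + (-286 - 1*(-6))/(-2 - 1*(-6))) = 367877*(164177 + (-286 + 6)/(-2 + 6)) = 367877*(164177 - 280/4) = 367877*(164177 + (1/4)*(-280)) = 367877*(164177 - 70) = 367877*164107 = 60371190839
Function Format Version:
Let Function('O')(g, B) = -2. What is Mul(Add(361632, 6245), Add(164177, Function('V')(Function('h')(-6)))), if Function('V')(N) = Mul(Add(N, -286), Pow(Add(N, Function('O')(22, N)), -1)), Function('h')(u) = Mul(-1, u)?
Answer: 60371190839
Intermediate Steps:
Function('V')(N) = Mul(Pow(Add(-2, N), -1), Add(-286, N)) (Function('V')(N) = Mul(Add(N, -286), Pow(Add(N, -2), -1)) = Mul(Add(-286, N), Pow(Add(-2, N), -1)) = Mul(Pow(Add(-2, N), -1), Add(-286, N)))
Mul(Add(361632, 6245), Add(164177, Function('V')(Function('h')(-6)))) = Mul(Add(361632, 6245), Add(164177, Mul(Pow(Add(-2, Mul(-1, -6)), -1), Add(-286, Mul(-1, -6))))) = Mul(367877, Add(164177, Mul(Pow(Add(-2, 6), -1), Add(-286, 6)))) = Mul(367877, Add(164177, Mul(Pow(4, -1), -280))) = Mul(367877, Add(164177, Mul(Rational(1, 4), -280))) = Mul(367877, Add(164177, -70)) = Mul(367877, 164107) = 60371190839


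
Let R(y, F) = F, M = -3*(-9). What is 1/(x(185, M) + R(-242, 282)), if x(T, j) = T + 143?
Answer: 1/610 ≈ 0.0016393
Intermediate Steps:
M = 27
x(T, j) = 143 + T
1/(x(185, M) + R(-242, 282)) = 1/((143 + 185) + 282) = 1/(328 + 282) = 1/610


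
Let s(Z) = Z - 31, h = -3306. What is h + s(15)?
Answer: -3322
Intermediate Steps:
s(Z) = -31 + Z
h + s(15) = -3306 + (-31 + 15) = -3306 - 16 = -3322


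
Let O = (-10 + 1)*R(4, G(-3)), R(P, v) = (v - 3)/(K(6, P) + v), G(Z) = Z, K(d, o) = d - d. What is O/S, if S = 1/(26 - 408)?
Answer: 6876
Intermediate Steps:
K(d, o) = 0
S = -1/382 (S = 1/(-382) = -1/382 ≈ -0.0026178)
R(P, v) = (-3 + v)/v (R(P, v) = (v - 3)/(0 + v) = (-3 + v)/v)
O = -18 (O = (-10 + 1)*((-3 - 3)/(-3)) = -(-3)*(-6) = -9*2 = -18)
O/S = -18/(-1/382) = -18*(-382) = 6876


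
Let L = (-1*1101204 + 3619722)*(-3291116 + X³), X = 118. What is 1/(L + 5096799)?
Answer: -1/4150724122713 ≈ -2.4092e-13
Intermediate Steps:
L = -4150729219512 (L = (-1*1101204 + 3619722)*(-3291116 + 118³) = (-1101204 + 3619722)*(-3291116 + 1643032) = 2518518*(-1648084) = -4150729219512)
1/(L + 5096799) = 1/(-4150729219512 + 5096799) = 1/(-4150724122713) = -1/4150724122713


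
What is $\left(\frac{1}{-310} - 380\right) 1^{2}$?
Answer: $- \frac{117801}{310} \approx -380.0$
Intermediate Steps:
$\left(\frac{1}{-310} - 380\right) 1^{2} = \left(- \frac{1}{310} - 380\right) 1 = \left(- \frac{117801}{310}\right) 1 = - \frac{117801}{310}$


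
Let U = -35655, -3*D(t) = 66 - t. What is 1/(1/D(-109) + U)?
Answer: -175/6239628 ≈ -2.8047e-5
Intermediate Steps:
D(t) = -22 + t/3 (D(t) = -(66 - t)/3 = -22 + t/3)
1/(1/D(-109) + U) = 1/(1/(-22 + (⅓)*(-109)) - 35655) = 1/(1/(-22 - 109/3) - 35655) = 1/(1/(-175/3) - 35655) = 1/(-3/175 - 35655) = 1/(-6239628/175) = -175/6239628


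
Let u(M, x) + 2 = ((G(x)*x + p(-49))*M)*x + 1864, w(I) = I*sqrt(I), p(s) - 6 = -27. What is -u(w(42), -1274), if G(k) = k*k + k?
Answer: -1862 - 110556933047652*sqrt(42) ≈ -7.1649e+14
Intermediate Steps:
p(s) = -21 (p(s) = 6 - 27 = -21)
w(I) = I**(3/2)
G(k) = k + k**2 (G(k) = k**2 + k = k + k**2)
u(M, x) = 1862 + M*x*(-21 + x**2*(1 + x)) (u(M, x) = -2 + ((((x*(1 + x))*x - 21)*M)*x + 1864) = -2 + (((x**2*(1 + x) - 21)*M)*x + 1864) = -2 + (((-21 + x**2*(1 + x))*M)*x + 1864) = -2 + ((M*(-21 + x**2*(1 + x)))*x + 1864) = -2 + (M*x*(-21 + x**2*(1 + x)) + 1864) = -2 + (1864 + M*x*(-21 + x**2*(1 + x))) = 1862 + M*x*(-21 + x**2*(1 + x)))
-u(w(42), -1274) = -(1862 - 21*42**(3/2)*(-1274) + 42**(3/2)*(-1274)**3*(1 - 1274)) = -(1862 - 21*42*sqrt(42)*(-1274) + (42*sqrt(42))*(-2067798824)*(-1273)) = -(1862 + 1123668*sqrt(42) + 110556931923984*sqrt(42)) = -(1862 + 110556933047652*sqrt(42)) = -1862 - 110556933047652*sqrt(42)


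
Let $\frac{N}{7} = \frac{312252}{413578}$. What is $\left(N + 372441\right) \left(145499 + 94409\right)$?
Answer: $\frac{18477185122315548}{206789} \approx 8.9353 \cdot 10^{10}$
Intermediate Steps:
$N = \frac{1092882}{206789}$ ($N = 7 \cdot \frac{312252}{413578} = 7 \cdot 312252 \cdot \frac{1}{413578} = 7 \cdot \frac{156126}{206789} = \frac{1092882}{206789} \approx 5.285$)
$\left(N + 372441\right) \left(145499 + 94409\right) = \left(\frac{1092882}{206789} + 372441\right) \left(145499 + 94409\right) = \frac{77017794831}{206789} \cdot 239908 = \frac{18477185122315548}{206789}$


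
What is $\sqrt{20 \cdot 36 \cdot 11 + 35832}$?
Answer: $2 \sqrt{10938} \approx 209.17$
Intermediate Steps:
$\sqrt{20 \cdot 36 \cdot 11 + 35832} = \sqrt{720 \cdot 11 + 35832} = \sqrt{7920 + 35832} = \sqrt{43752} = 2 \sqrt{10938}$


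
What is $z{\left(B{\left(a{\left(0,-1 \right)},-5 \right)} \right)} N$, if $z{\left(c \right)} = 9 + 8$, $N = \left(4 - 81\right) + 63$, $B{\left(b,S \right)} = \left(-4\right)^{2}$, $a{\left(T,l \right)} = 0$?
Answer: $-238$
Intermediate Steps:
$B{\left(b,S \right)} = 16$
$N = -14$ ($N = -77 + 63 = -14$)
$z{\left(c \right)} = 17$
$z{\left(B{\left(a{\left(0,-1 \right)},-5 \right)} \right)} N = 17 \left(-14\right) = -238$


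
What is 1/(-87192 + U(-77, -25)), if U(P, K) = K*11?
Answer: -1/87467 ≈ -1.1433e-5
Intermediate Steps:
U(P, K) = 11*K
1/(-87192 + U(-77, -25)) = 1/(-87192 + 11*(-25)) = 1/(-87192 - 275) = 1/(-87467) = -1/87467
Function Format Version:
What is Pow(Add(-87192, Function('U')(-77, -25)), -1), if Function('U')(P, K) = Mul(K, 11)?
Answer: Rational(-1, 87467) ≈ -1.1433e-5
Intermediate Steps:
Function('U')(P, K) = Mul(11, K)
Pow(Add(-87192, Function('U')(-77, -25)), -1) = Pow(Add(-87192, Mul(11, -25)), -1) = Pow(Add(-87192, -275), -1) = Pow(-87467, -1) = Rational(-1, 87467)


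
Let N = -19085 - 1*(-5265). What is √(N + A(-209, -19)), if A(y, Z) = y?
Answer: I*√14029 ≈ 118.44*I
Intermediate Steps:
N = -13820 (N = -19085 + 5265 = -13820)
√(N + A(-209, -19)) = √(-13820 - 209) = √(-14029) = I*√14029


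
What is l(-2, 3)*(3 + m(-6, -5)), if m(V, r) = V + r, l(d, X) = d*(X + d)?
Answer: 16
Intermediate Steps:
l(-2, 3)*(3 + m(-6, -5)) = (-2*(3 - 2))*(3 + (-6 - 5)) = (-2*1)*(3 - 11) = -2*(-8) = 16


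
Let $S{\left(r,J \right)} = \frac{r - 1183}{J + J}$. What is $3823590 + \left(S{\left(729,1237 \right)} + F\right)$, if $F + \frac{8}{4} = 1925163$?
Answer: $\frac{7111204760}{1237} \approx 5.7488 \cdot 10^{6}$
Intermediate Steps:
$S{\left(r,J \right)} = \frac{-1183 + r}{2 J}$
$F = 1925161$ ($F = -2 + 1925163 = 1925161$)
$3823590 + \left(S{\left(729,1237 \right)} + F\right) = 3823590 + \left(\frac{-1183 + 729}{2 \cdot 1237} + 1925161\right) = 3823590 + \left(\frac{1}{2} \cdot \frac{1}{1237} \left(-454\right) + 1925161\right) = 3823590 + \left(- \frac{227}{1237} + 1925161\right) = 3823590 + \frac{2381423930}{1237} = \frac{7111204760}{1237}$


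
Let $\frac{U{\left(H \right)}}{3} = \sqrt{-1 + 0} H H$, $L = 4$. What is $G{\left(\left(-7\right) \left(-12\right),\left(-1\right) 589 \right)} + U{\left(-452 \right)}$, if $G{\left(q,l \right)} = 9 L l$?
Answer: $-21204 + 612912 i \approx -21204.0 + 6.1291 \cdot 10^{5} i$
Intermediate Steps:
$G{\left(q,l \right)} = 36 l$ ($G{\left(q,l \right)} = 9 \cdot 4 l = 36 l$)
$U{\left(H \right)} = 3 i H^{2}$ ($U{\left(H \right)} = 3 \sqrt{-1 + 0} H H = 3 \sqrt{-1} H H = 3 i H H = 3 i H^{2}$)
$G{\left(\left(-7\right) \left(-12\right),\left(-1\right) 589 \right)} + U{\left(-452 \right)} = 36 \left(\left(-1\right) 589\right) + 3 i \left(-452\right)^{2} = 36 \left(-589\right) + 3 i 204304 = -21204 + 612912 i$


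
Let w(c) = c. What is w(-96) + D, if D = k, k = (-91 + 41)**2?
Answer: 2404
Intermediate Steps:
k = 2500 (k = (-50)**2 = 2500)
D = 2500
w(-96) + D = -96 + 2500 = 2404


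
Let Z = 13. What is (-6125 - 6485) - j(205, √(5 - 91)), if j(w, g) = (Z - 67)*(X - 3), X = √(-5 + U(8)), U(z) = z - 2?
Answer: -12718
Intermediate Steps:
U(z) = -2 + z
X = 1 (X = √(-5 + (-2 + 8)) = √(-5 + 6) = √1 = 1)
j(w, g) = 108 (j(w, g) = (13 - 67)*(1 - 3) = -54*(-2) = 108)
(-6125 - 6485) - j(205, √(5 - 91)) = (-6125 - 6485) - 1*108 = -12610 - 108 = -12718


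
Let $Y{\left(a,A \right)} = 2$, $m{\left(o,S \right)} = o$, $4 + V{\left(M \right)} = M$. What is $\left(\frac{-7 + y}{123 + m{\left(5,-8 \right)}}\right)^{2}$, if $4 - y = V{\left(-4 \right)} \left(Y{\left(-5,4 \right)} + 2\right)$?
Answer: $\frac{841}{16384} \approx 0.051331$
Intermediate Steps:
$V{\left(M \right)} = -4 + M$
$y = 36$ ($y = 4 - \left(-4 - 4\right) \left(2 + 2\right) = 4 - \left(-8\right) 4 = 4 - -32 = 4 + 32 = 36$)
$\left(\frac{-7 + y}{123 + m{\left(5,-8 \right)}}\right)^{2} = \left(\frac{-7 + 36}{123 + 5}\right)^{2} = \left(\frac{29}{128}\right)^{2} = \frac{841}{16384}$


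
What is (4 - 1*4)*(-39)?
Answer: 0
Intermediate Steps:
(4 - 1*4)*(-39) = (4 - 4)*(-39) = 0*(-39) = 0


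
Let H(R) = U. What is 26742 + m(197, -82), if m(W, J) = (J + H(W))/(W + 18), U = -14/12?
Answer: 34496681/1290 ≈ 26742.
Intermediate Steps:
U = -7/6 (U = -14*1/12 = -7/6 ≈ -1.1667)
H(R) = -7/6
m(W, J) = (-7/6 + J)/(18 + W) (m(W, J) = (J - 7/6)/(W + 18) = (-7/6 + J)/(18 + W))
26742 + m(197, -82) = 26742 + (-7/6 - 82)/(18 + 197) = 26742 - 499/6/215 = 26742 + (1/215)*(-499/6) = 26742 - 499/1290 = 34496681/1290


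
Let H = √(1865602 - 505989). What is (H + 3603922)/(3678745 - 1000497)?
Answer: 1801961/1339124 + √1359613/2678248 ≈ 1.3461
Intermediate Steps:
H = √1359613 ≈ 1166.0
(H + 3603922)/(3678745 - 1000497) = (√1359613 + 3603922)/(3678745 - 1000497) = (3603922 + √1359613)/2678248 = (3603922 + √1359613)*(1/2678248) = 1801961/1339124 + √1359613/2678248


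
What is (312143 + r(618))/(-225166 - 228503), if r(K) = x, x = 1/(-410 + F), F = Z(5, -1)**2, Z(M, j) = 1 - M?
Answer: -122984341/178745586 ≈ -0.68804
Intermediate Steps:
F = 16 (F = (1 - 1*5)**2 = (1 - 5)**2 = (-4)**2 = 16)
x = -1/394 (x = 1/(-410 + 16) = 1/(-394) = -1/394 ≈ -0.0025381)
r(K) = -1/394
(312143 + r(618))/(-225166 - 228503) = (312143 - 1/394)/(-225166 - 228503) = (122984341/394)/(-453669) = (122984341/394)*(-1/453669) = -122984341/178745586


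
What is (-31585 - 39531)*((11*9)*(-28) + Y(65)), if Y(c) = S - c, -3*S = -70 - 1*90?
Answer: 593889716/3 ≈ 1.9796e+8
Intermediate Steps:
S = 160/3 (S = -(-70 - 1*90)/3 = -(-70 - 90)/3 = -1/3*(-160) = 160/3 ≈ 53.333)
Y(c) = 160/3 - c
(-31585 - 39531)*((11*9)*(-28) + Y(65)) = (-31585 - 39531)*((11*9)*(-28) + (160/3 - 1*65)) = -71116*(99*(-28) + (160/3 - 65)) = -71116*(-2772 - 35/3) = -71116*(-8351/3) = 593889716/3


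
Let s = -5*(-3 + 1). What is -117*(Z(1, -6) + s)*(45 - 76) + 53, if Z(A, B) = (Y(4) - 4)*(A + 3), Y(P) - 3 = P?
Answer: 79847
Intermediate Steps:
Y(P) = 3 + P
s = 10 (s = -5*(-2) = 10)
Z(A, B) = 9 + 3*A (Z(A, B) = ((3 + 4) - 4)*(A + 3) = (7 - 4)*(3 + A) = 3*(3 + A) = 9 + 3*A)
-117*(Z(1, -6) + s)*(45 - 76) + 53 = -117*((9 + 3*1) + 10)*(45 - 76) + 53 = -117*((9 + 3) + 10)*(-31) + 53 = -117*(12 + 10)*(-31) + 53 = -2574*(-31) + 53 = -117*(-682) + 53 = 79794 + 53 = 79847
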